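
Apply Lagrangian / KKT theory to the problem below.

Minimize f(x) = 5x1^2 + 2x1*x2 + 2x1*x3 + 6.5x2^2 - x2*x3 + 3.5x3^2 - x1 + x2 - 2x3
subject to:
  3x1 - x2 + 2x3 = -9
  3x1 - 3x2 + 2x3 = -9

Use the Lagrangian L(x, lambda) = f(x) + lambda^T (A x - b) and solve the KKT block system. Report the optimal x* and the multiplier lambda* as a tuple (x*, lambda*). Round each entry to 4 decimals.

Form the Lagrangian:
  L(x, lambda) = (1/2) x^T Q x + c^T x + lambda^T (A x - b)
Stationarity (grad_x L = 0): Q x + c + A^T lambda = 0.
Primal feasibility: A x = b.

This gives the KKT block system:
  [ Q   A^T ] [ x     ]   [-c ]
  [ A    0  ] [ lambda ] = [ b ]

Solving the linear system:
  x*      = (-2.038, 0, -1.443)
  lambda* = (12.9494, -4.8608)
  f(x*)   = 38.8608

x* = (-2.038, 0, -1.443), lambda* = (12.9494, -4.8608)


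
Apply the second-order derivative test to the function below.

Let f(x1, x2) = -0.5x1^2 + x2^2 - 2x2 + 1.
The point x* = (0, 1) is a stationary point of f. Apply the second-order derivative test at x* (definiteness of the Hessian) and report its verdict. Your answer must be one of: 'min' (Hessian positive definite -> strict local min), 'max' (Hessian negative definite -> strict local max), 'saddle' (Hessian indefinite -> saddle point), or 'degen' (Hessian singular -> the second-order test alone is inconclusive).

Compute the Hessian H = grad^2 f:
  H = [[-1, 0], [0, 2]]
Verify stationarity: grad f(x*) = H x* + g = (0, 0).
Eigenvalues of H: -1, 2.
Eigenvalues have mixed signs, so H is indefinite -> x* is a saddle point.

saddle


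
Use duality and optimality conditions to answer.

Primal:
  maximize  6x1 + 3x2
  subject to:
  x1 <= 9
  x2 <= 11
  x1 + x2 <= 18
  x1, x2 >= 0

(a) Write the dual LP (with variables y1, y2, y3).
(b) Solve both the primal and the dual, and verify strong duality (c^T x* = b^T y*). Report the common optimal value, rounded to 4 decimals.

The standard primal-dual pair for 'max c^T x s.t. A x <= b, x >= 0' is:
  Dual:  min b^T y  s.t.  A^T y >= c,  y >= 0.

So the dual LP is:
  minimize  9y1 + 11y2 + 18y3
  subject to:
    y1 + y3 >= 6
    y2 + y3 >= 3
    y1, y2, y3 >= 0

Solving the primal: x* = (9, 9).
  primal value c^T x* = 81.
Solving the dual: y* = (3, 0, 3).
  dual value b^T y* = 81.
Strong duality: c^T x* = b^T y*. Confirmed.

81


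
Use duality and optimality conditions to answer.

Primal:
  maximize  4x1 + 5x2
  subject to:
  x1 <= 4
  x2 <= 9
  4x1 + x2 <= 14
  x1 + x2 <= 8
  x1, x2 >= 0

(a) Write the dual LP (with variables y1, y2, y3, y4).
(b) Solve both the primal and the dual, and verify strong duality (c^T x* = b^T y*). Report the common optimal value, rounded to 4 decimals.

The standard primal-dual pair for 'max c^T x s.t. A x <= b, x >= 0' is:
  Dual:  min b^T y  s.t.  A^T y >= c,  y >= 0.

So the dual LP is:
  minimize  4y1 + 9y2 + 14y3 + 8y4
  subject to:
    y1 + 4y3 + y4 >= 4
    y2 + y3 + y4 >= 5
    y1, y2, y3, y4 >= 0

Solving the primal: x* = (0, 8).
  primal value c^T x* = 40.
Solving the dual: y* = (0, 0, 0, 5).
  dual value b^T y* = 40.
Strong duality: c^T x* = b^T y*. Confirmed.

40


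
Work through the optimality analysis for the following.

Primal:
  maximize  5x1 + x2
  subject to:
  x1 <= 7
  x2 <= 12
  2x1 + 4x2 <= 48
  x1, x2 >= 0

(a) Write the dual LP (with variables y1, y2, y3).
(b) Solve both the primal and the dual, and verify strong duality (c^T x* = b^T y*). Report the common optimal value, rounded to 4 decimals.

The standard primal-dual pair for 'max c^T x s.t. A x <= b, x >= 0' is:
  Dual:  min b^T y  s.t.  A^T y >= c,  y >= 0.

So the dual LP is:
  minimize  7y1 + 12y2 + 48y3
  subject to:
    y1 + 2y3 >= 5
    y2 + 4y3 >= 1
    y1, y2, y3 >= 0

Solving the primal: x* = (7, 8.5).
  primal value c^T x* = 43.5.
Solving the dual: y* = (4.5, 0, 0.25).
  dual value b^T y* = 43.5.
Strong duality: c^T x* = b^T y*. Confirmed.

43.5


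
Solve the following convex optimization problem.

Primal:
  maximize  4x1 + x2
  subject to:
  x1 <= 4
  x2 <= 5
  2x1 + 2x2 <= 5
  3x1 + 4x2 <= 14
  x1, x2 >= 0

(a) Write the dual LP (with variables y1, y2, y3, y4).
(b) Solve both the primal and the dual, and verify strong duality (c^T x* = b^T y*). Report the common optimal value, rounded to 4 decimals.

The standard primal-dual pair for 'max c^T x s.t. A x <= b, x >= 0' is:
  Dual:  min b^T y  s.t.  A^T y >= c,  y >= 0.

So the dual LP is:
  minimize  4y1 + 5y2 + 5y3 + 14y4
  subject to:
    y1 + 2y3 + 3y4 >= 4
    y2 + 2y3 + 4y4 >= 1
    y1, y2, y3, y4 >= 0

Solving the primal: x* = (2.5, 0).
  primal value c^T x* = 10.
Solving the dual: y* = (0, 0, 2, 0).
  dual value b^T y* = 10.
Strong duality: c^T x* = b^T y*. Confirmed.

10


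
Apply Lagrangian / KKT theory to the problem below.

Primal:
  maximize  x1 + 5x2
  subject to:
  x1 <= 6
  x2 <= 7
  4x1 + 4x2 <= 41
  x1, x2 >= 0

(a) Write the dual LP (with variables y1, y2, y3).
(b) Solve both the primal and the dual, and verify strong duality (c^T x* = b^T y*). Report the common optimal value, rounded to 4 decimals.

The standard primal-dual pair for 'max c^T x s.t. A x <= b, x >= 0' is:
  Dual:  min b^T y  s.t.  A^T y >= c,  y >= 0.

So the dual LP is:
  minimize  6y1 + 7y2 + 41y3
  subject to:
    y1 + 4y3 >= 1
    y2 + 4y3 >= 5
    y1, y2, y3 >= 0

Solving the primal: x* = (3.25, 7).
  primal value c^T x* = 38.25.
Solving the dual: y* = (0, 4, 0.25).
  dual value b^T y* = 38.25.
Strong duality: c^T x* = b^T y*. Confirmed.

38.25


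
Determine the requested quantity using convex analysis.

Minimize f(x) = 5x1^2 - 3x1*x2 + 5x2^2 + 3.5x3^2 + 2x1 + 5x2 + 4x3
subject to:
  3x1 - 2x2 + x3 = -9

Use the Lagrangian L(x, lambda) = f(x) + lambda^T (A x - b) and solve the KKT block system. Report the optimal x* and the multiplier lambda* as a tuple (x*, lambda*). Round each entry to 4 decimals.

Form the Lagrangian:
  L(x, lambda) = (1/2) x^T Q x + c^T x + lambda^T (A x - b)
Stationarity (grad_x L = 0): Q x + c + A^T lambda = 0.
Primal feasibility: A x = b.

This gives the KKT block system:
  [ Q   A^T ] [ x     ]   [-c ]
  [ A    0  ] [ lambda ] = [ b ]

Solving the linear system:
  x*      = (-2.2924, 0.259, -1.6048)
  lambda* = (7.2336)
  f(x*)   = 27.6969

x* = (-2.2924, 0.259, -1.6048), lambda* = (7.2336)


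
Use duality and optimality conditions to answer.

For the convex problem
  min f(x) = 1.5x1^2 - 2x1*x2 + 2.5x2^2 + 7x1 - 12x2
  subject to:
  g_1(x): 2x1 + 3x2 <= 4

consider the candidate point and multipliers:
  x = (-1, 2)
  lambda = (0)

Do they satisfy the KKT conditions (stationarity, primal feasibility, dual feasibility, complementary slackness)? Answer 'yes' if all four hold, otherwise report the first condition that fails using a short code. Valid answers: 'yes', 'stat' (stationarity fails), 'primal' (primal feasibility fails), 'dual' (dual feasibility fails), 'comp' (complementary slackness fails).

Gradient of f: grad f(x) = Q x + c = (0, 0)
Constraint values g_i(x) = a_i^T x - b_i:
  g_1((-1, 2)) = 0
Stationarity residual: grad f(x) + sum_i lambda_i a_i = (0, 0)
  -> stationarity OK
Primal feasibility (all g_i <= 0): OK
Dual feasibility (all lambda_i >= 0): OK
Complementary slackness (lambda_i * g_i(x) = 0 for all i): OK

Verdict: yes, KKT holds.

yes


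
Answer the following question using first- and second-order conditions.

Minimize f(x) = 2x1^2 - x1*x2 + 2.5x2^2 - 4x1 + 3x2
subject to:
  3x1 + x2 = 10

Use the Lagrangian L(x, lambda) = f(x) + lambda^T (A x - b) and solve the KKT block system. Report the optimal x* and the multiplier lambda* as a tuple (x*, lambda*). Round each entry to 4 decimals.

Form the Lagrangian:
  L(x, lambda) = (1/2) x^T Q x + c^T x + lambda^T (A x - b)
Stationarity (grad_x L = 0): Q x + c + A^T lambda = 0.
Primal feasibility: A x = b.

This gives the KKT block system:
  [ Q   A^T ] [ x     ]   [-c ]
  [ A    0  ] [ lambda ] = [ b ]

Solving the linear system:
  x*      = (3.1455, 0.5636)
  lambda* = (-2.6727)
  f(x*)   = 7.9182

x* = (3.1455, 0.5636), lambda* = (-2.6727)


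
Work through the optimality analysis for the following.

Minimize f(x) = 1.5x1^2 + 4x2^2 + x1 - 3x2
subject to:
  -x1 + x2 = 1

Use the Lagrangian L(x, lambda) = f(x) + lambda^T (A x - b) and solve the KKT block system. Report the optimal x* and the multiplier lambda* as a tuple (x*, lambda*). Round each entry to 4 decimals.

Form the Lagrangian:
  L(x, lambda) = (1/2) x^T Q x + c^T x + lambda^T (A x - b)
Stationarity (grad_x L = 0): Q x + c + A^T lambda = 0.
Primal feasibility: A x = b.

This gives the KKT block system:
  [ Q   A^T ] [ x     ]   [-c ]
  [ A    0  ] [ lambda ] = [ b ]

Solving the linear system:
  x*      = (-0.5455, 0.4545)
  lambda* = (-0.6364)
  f(x*)   = -0.6364

x* = (-0.5455, 0.4545), lambda* = (-0.6364)


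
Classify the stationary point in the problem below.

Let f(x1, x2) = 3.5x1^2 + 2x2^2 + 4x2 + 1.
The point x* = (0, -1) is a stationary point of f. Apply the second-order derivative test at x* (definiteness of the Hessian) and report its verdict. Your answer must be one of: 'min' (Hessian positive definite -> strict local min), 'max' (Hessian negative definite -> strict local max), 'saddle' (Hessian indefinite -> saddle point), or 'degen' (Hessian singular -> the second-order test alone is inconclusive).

Compute the Hessian H = grad^2 f:
  H = [[7, 0], [0, 4]]
Verify stationarity: grad f(x*) = H x* + g = (0, 0).
Eigenvalues of H: 4, 7.
Both eigenvalues > 0, so H is positive definite -> x* is a strict local min.

min


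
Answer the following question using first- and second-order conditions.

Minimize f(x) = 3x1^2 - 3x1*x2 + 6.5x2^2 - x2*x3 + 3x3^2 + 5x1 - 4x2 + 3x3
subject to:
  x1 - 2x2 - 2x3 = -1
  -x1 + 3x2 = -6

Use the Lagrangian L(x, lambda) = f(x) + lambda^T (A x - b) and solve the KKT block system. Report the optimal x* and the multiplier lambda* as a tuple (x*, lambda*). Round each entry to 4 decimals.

Form the Lagrangian:
  L(x, lambda) = (1/2) x^T Q x + c^T x + lambda^T (A x - b)
Stationarity (grad_x L = 0): Q x + c + A^T lambda = 0.
Primal feasibility: A x = b.

This gives the KKT block system:
  [ Q   A^T ] [ x     ]   [-c ]
  [ A    0  ] [ lambda ] = [ b ]

Solving the linear system:
  x*      = (-0.6364, -2.2121, 2.3939)
  lambda* = (9.7879, 17.6061)
  f(x*)   = 64.1364

x* = (-0.6364, -2.2121, 2.3939), lambda* = (9.7879, 17.6061)


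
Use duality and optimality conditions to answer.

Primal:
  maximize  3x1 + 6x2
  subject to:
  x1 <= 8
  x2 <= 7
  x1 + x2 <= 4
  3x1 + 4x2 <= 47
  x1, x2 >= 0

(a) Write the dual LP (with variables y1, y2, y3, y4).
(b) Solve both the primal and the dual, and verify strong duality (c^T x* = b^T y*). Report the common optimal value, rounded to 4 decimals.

The standard primal-dual pair for 'max c^T x s.t. A x <= b, x >= 0' is:
  Dual:  min b^T y  s.t.  A^T y >= c,  y >= 0.

So the dual LP is:
  minimize  8y1 + 7y2 + 4y3 + 47y4
  subject to:
    y1 + y3 + 3y4 >= 3
    y2 + y3 + 4y4 >= 6
    y1, y2, y3, y4 >= 0

Solving the primal: x* = (0, 4).
  primal value c^T x* = 24.
Solving the dual: y* = (0, 0, 6, 0).
  dual value b^T y* = 24.
Strong duality: c^T x* = b^T y*. Confirmed.

24


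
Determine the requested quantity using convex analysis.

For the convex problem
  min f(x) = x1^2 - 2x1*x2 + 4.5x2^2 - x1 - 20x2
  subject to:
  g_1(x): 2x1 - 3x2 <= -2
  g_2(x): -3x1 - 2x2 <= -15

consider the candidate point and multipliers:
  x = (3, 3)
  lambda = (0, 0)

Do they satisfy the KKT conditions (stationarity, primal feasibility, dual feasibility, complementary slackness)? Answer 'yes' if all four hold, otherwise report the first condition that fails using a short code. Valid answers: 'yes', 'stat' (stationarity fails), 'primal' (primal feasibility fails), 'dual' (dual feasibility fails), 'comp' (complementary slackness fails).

Gradient of f: grad f(x) = Q x + c = (-1, 1)
Constraint values g_i(x) = a_i^T x - b_i:
  g_1((3, 3)) = -1
  g_2((3, 3)) = 0
Stationarity residual: grad f(x) + sum_i lambda_i a_i = (-1, 1)
  -> stationarity FAILS
Primal feasibility (all g_i <= 0): OK
Dual feasibility (all lambda_i >= 0): OK
Complementary slackness (lambda_i * g_i(x) = 0 for all i): OK

Verdict: the first failing condition is stationarity -> stat.

stat


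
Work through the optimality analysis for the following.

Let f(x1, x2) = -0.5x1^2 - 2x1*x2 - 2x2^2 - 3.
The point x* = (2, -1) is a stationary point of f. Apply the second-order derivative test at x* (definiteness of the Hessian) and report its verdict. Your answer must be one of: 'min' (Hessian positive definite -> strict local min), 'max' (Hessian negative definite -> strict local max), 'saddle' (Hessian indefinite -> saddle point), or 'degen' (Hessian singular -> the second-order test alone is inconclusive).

Compute the Hessian H = grad^2 f:
  H = [[-1, -2], [-2, -4]]
Verify stationarity: grad f(x*) = H x* + g = (0, 0).
Eigenvalues of H: -5, 0.
H has a zero eigenvalue (singular; negative semidefinite but not definite), so H is neither positive definite, negative definite, nor indefinite. The second-order test alone is inconclusive -> degen.
(Indeed, f is constant along the null direction of H through x*, so x* is not a strict local extremum.)

degen


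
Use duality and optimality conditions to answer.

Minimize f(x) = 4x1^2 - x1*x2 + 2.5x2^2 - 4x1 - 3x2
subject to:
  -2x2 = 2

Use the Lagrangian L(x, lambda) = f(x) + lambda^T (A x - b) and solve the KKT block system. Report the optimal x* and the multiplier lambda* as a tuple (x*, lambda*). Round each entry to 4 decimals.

Form the Lagrangian:
  L(x, lambda) = (1/2) x^T Q x + c^T x + lambda^T (A x - b)
Stationarity (grad_x L = 0): Q x + c + A^T lambda = 0.
Primal feasibility: A x = b.

This gives the KKT block system:
  [ Q   A^T ] [ x     ]   [-c ]
  [ A    0  ] [ lambda ] = [ b ]

Solving the linear system:
  x*      = (0.375, -1)
  lambda* = (-4.1875)
  f(x*)   = 4.9375

x* = (0.375, -1), lambda* = (-4.1875)


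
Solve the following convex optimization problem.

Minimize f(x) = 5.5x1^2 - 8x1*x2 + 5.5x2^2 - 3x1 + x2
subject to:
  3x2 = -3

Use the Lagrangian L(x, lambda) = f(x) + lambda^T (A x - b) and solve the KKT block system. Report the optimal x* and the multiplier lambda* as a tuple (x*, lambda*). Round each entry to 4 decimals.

Form the Lagrangian:
  L(x, lambda) = (1/2) x^T Q x + c^T x + lambda^T (A x - b)
Stationarity (grad_x L = 0): Q x + c + A^T lambda = 0.
Primal feasibility: A x = b.

This gives the KKT block system:
  [ Q   A^T ] [ x     ]   [-c ]
  [ A    0  ] [ lambda ] = [ b ]

Solving the linear system:
  x*      = (-0.4545, -1)
  lambda* = (2.1212)
  f(x*)   = 3.3636

x* = (-0.4545, -1), lambda* = (2.1212)


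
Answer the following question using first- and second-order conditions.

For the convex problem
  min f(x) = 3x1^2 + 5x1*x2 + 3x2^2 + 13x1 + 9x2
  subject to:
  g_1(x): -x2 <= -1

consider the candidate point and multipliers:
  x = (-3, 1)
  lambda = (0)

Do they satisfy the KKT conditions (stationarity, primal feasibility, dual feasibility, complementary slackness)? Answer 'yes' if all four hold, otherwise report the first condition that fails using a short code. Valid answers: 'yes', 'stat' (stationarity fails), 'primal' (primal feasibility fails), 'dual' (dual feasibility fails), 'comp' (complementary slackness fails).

Gradient of f: grad f(x) = Q x + c = (0, 0)
Constraint values g_i(x) = a_i^T x - b_i:
  g_1((-3, 1)) = 0
Stationarity residual: grad f(x) + sum_i lambda_i a_i = (0, 0)
  -> stationarity OK
Primal feasibility (all g_i <= 0): OK
Dual feasibility (all lambda_i >= 0): OK
Complementary slackness (lambda_i * g_i(x) = 0 for all i): OK

Verdict: yes, KKT holds.

yes


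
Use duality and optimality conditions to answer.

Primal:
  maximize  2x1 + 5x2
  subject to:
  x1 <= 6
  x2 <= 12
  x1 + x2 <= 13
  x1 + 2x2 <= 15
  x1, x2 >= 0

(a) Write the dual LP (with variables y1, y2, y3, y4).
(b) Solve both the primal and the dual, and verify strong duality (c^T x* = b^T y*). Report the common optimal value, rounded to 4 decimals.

The standard primal-dual pair for 'max c^T x s.t. A x <= b, x >= 0' is:
  Dual:  min b^T y  s.t.  A^T y >= c,  y >= 0.

So the dual LP is:
  minimize  6y1 + 12y2 + 13y3 + 15y4
  subject to:
    y1 + y3 + y4 >= 2
    y2 + y3 + 2y4 >= 5
    y1, y2, y3, y4 >= 0

Solving the primal: x* = (0, 7.5).
  primal value c^T x* = 37.5.
Solving the dual: y* = (0, 0, 0, 2.5).
  dual value b^T y* = 37.5.
Strong duality: c^T x* = b^T y*. Confirmed.

37.5


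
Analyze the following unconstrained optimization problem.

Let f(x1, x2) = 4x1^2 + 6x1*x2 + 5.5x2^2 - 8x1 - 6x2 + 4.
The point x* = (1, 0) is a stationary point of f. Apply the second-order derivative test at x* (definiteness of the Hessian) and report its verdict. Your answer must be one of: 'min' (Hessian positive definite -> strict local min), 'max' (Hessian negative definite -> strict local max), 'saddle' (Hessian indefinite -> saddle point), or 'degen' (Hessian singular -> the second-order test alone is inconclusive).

Compute the Hessian H = grad^2 f:
  H = [[8, 6], [6, 11]]
Verify stationarity: grad f(x*) = H x* + g = (0, 0).
Eigenvalues of H: 3.3153, 15.6847.
Both eigenvalues > 0, so H is positive definite -> x* is a strict local min.

min


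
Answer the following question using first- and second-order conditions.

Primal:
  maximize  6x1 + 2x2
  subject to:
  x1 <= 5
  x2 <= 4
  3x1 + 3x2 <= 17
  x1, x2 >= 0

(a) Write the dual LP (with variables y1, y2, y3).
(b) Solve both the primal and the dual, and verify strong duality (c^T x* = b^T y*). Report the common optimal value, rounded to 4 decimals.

The standard primal-dual pair for 'max c^T x s.t. A x <= b, x >= 0' is:
  Dual:  min b^T y  s.t.  A^T y >= c,  y >= 0.

So the dual LP is:
  minimize  5y1 + 4y2 + 17y3
  subject to:
    y1 + 3y3 >= 6
    y2 + 3y3 >= 2
    y1, y2, y3 >= 0

Solving the primal: x* = (5, 0.6667).
  primal value c^T x* = 31.3333.
Solving the dual: y* = (4, 0, 0.6667).
  dual value b^T y* = 31.3333.
Strong duality: c^T x* = b^T y*. Confirmed.

31.3333


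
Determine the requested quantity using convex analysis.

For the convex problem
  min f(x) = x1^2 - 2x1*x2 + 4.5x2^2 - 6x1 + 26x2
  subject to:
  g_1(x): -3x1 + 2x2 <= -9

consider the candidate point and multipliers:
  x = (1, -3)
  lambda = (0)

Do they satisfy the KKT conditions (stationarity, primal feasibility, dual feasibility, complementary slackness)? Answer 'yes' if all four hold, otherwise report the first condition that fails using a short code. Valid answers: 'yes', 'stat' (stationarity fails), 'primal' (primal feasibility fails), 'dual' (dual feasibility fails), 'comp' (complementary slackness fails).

Gradient of f: grad f(x) = Q x + c = (2, -3)
Constraint values g_i(x) = a_i^T x - b_i:
  g_1((1, -3)) = 0
Stationarity residual: grad f(x) + sum_i lambda_i a_i = (2, -3)
  -> stationarity FAILS
Primal feasibility (all g_i <= 0): OK
Dual feasibility (all lambda_i >= 0): OK
Complementary slackness (lambda_i * g_i(x) = 0 for all i): OK

Verdict: the first failing condition is stationarity -> stat.

stat


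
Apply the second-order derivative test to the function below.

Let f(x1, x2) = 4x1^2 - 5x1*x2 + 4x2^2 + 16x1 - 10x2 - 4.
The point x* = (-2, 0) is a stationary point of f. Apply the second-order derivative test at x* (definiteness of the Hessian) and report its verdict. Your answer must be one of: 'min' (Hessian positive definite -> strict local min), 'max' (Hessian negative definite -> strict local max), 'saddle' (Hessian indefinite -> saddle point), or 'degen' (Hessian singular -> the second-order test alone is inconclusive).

Compute the Hessian H = grad^2 f:
  H = [[8, -5], [-5, 8]]
Verify stationarity: grad f(x*) = H x* + g = (0, 0).
Eigenvalues of H: 3, 13.
Both eigenvalues > 0, so H is positive definite -> x* is a strict local min.

min


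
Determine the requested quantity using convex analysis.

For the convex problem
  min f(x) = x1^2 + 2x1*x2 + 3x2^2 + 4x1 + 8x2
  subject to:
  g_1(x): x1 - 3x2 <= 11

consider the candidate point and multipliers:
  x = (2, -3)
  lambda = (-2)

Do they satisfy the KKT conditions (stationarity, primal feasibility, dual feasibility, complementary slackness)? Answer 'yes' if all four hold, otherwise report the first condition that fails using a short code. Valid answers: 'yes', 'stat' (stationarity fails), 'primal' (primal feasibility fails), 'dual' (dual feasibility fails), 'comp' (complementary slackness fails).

Gradient of f: grad f(x) = Q x + c = (2, -6)
Constraint values g_i(x) = a_i^T x - b_i:
  g_1((2, -3)) = 0
Stationarity residual: grad f(x) + sum_i lambda_i a_i = (0, 0)
  -> stationarity OK
Primal feasibility (all g_i <= 0): OK
Dual feasibility (all lambda_i >= 0): FAILS
Complementary slackness (lambda_i * g_i(x) = 0 for all i): OK

Verdict: the first failing condition is dual_feasibility -> dual.

dual


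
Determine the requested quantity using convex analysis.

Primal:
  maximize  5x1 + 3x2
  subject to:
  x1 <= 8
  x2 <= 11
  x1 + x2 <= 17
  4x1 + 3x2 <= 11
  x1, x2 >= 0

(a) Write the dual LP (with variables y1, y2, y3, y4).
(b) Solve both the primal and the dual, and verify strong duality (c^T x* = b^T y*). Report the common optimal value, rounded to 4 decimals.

The standard primal-dual pair for 'max c^T x s.t. A x <= b, x >= 0' is:
  Dual:  min b^T y  s.t.  A^T y >= c,  y >= 0.

So the dual LP is:
  minimize  8y1 + 11y2 + 17y3 + 11y4
  subject to:
    y1 + y3 + 4y4 >= 5
    y2 + y3 + 3y4 >= 3
    y1, y2, y3, y4 >= 0

Solving the primal: x* = (2.75, 0).
  primal value c^T x* = 13.75.
Solving the dual: y* = (0, 0, 0, 1.25).
  dual value b^T y* = 13.75.
Strong duality: c^T x* = b^T y*. Confirmed.

13.75


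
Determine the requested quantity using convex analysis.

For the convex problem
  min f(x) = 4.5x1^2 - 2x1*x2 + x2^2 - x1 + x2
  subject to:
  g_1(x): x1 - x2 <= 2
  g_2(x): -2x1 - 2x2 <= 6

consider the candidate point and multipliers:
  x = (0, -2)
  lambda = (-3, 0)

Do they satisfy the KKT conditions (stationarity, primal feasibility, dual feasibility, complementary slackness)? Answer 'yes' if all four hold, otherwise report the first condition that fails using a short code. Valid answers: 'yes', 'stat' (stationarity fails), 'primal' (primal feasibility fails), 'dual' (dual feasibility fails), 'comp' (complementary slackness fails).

Gradient of f: grad f(x) = Q x + c = (3, -3)
Constraint values g_i(x) = a_i^T x - b_i:
  g_1((0, -2)) = 0
  g_2((0, -2)) = -2
Stationarity residual: grad f(x) + sum_i lambda_i a_i = (0, 0)
  -> stationarity OK
Primal feasibility (all g_i <= 0): OK
Dual feasibility (all lambda_i >= 0): FAILS
Complementary slackness (lambda_i * g_i(x) = 0 for all i): OK

Verdict: the first failing condition is dual_feasibility -> dual.

dual


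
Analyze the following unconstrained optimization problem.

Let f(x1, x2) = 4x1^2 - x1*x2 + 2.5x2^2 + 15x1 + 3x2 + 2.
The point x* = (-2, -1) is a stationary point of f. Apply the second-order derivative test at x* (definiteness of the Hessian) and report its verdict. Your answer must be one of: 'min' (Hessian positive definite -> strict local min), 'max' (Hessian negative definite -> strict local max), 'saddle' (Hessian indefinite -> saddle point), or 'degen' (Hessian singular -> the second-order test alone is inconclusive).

Compute the Hessian H = grad^2 f:
  H = [[8, -1], [-1, 5]]
Verify stationarity: grad f(x*) = H x* + g = (0, 0).
Eigenvalues of H: 4.6972, 8.3028.
Both eigenvalues > 0, so H is positive definite -> x* is a strict local min.

min


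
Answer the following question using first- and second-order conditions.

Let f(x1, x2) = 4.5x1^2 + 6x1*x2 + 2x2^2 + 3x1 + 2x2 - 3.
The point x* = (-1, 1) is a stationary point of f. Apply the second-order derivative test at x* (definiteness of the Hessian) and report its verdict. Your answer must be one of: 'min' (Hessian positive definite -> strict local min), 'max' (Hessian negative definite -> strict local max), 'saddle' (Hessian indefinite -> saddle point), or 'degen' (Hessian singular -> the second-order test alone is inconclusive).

Compute the Hessian H = grad^2 f:
  H = [[9, 6], [6, 4]]
Verify stationarity: grad f(x*) = H x* + g = (0, 0).
Eigenvalues of H: 0, 13.
H has a zero eigenvalue (singular; positive semidefinite but not definite), so H is neither positive definite, negative definite, nor indefinite. The second-order test alone is inconclusive -> degen.
(Indeed, f is constant along the null direction of H through x*, so x* is not a strict local extremum.)

degen


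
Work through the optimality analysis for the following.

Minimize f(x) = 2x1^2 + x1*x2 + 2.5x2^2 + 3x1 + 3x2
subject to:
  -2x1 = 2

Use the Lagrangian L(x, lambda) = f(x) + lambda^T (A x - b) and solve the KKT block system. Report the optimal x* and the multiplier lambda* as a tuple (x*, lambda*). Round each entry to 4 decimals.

Form the Lagrangian:
  L(x, lambda) = (1/2) x^T Q x + c^T x + lambda^T (A x - b)
Stationarity (grad_x L = 0): Q x + c + A^T lambda = 0.
Primal feasibility: A x = b.

This gives the KKT block system:
  [ Q   A^T ] [ x     ]   [-c ]
  [ A    0  ] [ lambda ] = [ b ]

Solving the linear system:
  x*      = (-1, -0.4)
  lambda* = (-0.7)
  f(x*)   = -1.4

x* = (-1, -0.4), lambda* = (-0.7)


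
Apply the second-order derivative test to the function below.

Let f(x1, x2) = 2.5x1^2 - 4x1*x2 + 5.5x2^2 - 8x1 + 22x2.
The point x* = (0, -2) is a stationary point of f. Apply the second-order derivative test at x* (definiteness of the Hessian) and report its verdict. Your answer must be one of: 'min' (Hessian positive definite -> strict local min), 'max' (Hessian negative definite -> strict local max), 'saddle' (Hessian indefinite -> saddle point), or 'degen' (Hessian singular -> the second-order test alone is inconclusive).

Compute the Hessian H = grad^2 f:
  H = [[5, -4], [-4, 11]]
Verify stationarity: grad f(x*) = H x* + g = (0, 0).
Eigenvalues of H: 3, 13.
Both eigenvalues > 0, so H is positive definite -> x* is a strict local min.

min


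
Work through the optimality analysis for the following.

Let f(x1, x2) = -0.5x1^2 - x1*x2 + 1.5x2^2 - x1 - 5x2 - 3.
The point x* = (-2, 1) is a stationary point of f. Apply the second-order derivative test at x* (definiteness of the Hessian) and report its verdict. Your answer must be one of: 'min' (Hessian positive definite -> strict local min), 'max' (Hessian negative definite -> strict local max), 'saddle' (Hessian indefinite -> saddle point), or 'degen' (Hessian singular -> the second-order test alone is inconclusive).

Compute the Hessian H = grad^2 f:
  H = [[-1, -1], [-1, 3]]
Verify stationarity: grad f(x*) = H x* + g = (0, 0).
Eigenvalues of H: -1.2361, 3.2361.
Eigenvalues have mixed signs, so H is indefinite -> x* is a saddle point.

saddle


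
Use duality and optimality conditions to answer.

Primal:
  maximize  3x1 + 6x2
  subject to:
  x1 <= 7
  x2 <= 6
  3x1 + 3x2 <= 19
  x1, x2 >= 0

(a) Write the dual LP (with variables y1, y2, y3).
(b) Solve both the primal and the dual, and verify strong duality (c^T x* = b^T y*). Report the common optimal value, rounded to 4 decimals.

The standard primal-dual pair for 'max c^T x s.t. A x <= b, x >= 0' is:
  Dual:  min b^T y  s.t.  A^T y >= c,  y >= 0.

So the dual LP is:
  minimize  7y1 + 6y2 + 19y3
  subject to:
    y1 + 3y3 >= 3
    y2 + 3y3 >= 6
    y1, y2, y3 >= 0

Solving the primal: x* = (0.3333, 6).
  primal value c^T x* = 37.
Solving the dual: y* = (0, 3, 1).
  dual value b^T y* = 37.
Strong duality: c^T x* = b^T y*. Confirmed.

37


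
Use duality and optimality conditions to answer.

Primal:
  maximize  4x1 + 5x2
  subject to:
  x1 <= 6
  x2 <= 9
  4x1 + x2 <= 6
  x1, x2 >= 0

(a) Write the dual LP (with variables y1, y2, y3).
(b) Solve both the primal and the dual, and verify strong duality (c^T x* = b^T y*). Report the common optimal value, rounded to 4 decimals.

The standard primal-dual pair for 'max c^T x s.t. A x <= b, x >= 0' is:
  Dual:  min b^T y  s.t.  A^T y >= c,  y >= 0.

So the dual LP is:
  minimize  6y1 + 9y2 + 6y3
  subject to:
    y1 + 4y3 >= 4
    y2 + y3 >= 5
    y1, y2, y3 >= 0

Solving the primal: x* = (0, 6).
  primal value c^T x* = 30.
Solving the dual: y* = (0, 0, 5).
  dual value b^T y* = 30.
Strong duality: c^T x* = b^T y*. Confirmed.

30


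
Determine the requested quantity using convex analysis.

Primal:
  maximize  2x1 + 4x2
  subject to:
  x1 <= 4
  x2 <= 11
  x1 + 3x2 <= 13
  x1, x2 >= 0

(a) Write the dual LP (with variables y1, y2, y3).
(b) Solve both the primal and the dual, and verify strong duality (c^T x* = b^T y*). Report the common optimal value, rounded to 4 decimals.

The standard primal-dual pair for 'max c^T x s.t. A x <= b, x >= 0' is:
  Dual:  min b^T y  s.t.  A^T y >= c,  y >= 0.

So the dual LP is:
  minimize  4y1 + 11y2 + 13y3
  subject to:
    y1 + y3 >= 2
    y2 + 3y3 >= 4
    y1, y2, y3 >= 0

Solving the primal: x* = (4, 3).
  primal value c^T x* = 20.
Solving the dual: y* = (0.6667, 0, 1.3333).
  dual value b^T y* = 20.
Strong duality: c^T x* = b^T y*. Confirmed.

20


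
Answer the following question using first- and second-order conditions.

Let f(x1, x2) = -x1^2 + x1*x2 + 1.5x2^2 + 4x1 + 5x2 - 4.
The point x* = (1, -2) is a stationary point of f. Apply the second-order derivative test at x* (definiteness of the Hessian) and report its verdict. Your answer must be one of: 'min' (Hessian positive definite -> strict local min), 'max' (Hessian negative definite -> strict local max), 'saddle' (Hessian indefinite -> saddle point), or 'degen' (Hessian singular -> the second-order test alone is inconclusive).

Compute the Hessian H = grad^2 f:
  H = [[-2, 1], [1, 3]]
Verify stationarity: grad f(x*) = H x* + g = (0, 0).
Eigenvalues of H: -2.1926, 3.1926.
Eigenvalues have mixed signs, so H is indefinite -> x* is a saddle point.

saddle


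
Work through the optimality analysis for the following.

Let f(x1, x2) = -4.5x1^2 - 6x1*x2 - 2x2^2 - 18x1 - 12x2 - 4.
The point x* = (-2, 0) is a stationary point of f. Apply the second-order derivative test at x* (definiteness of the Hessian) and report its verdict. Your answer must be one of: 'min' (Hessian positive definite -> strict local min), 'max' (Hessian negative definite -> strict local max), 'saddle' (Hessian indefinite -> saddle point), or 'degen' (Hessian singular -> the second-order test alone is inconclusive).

Compute the Hessian H = grad^2 f:
  H = [[-9, -6], [-6, -4]]
Verify stationarity: grad f(x*) = H x* + g = (0, 0).
Eigenvalues of H: -13, 0.
H has a zero eigenvalue (singular; negative semidefinite but not definite), so H is neither positive definite, negative definite, nor indefinite. The second-order test alone is inconclusive -> degen.
(Indeed, f is constant along the null direction of H through x*, so x* is not a strict local extremum.)

degen


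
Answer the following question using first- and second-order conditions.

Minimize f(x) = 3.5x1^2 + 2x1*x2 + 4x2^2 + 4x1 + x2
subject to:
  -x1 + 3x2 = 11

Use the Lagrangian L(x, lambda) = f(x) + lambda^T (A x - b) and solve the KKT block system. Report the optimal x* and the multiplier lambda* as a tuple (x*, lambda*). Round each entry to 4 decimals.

Form the Lagrangian:
  L(x, lambda) = (1/2) x^T Q x + c^T x + lambda^T (A x - b)
Stationarity (grad_x L = 0): Q x + c + A^T lambda = 0.
Primal feasibility: A x = b.

This gives the KKT block system:
  [ Q   A^T ] [ x     ]   [-c ]
  [ A    0  ] [ lambda ] = [ b ]

Solving the linear system:
  x*      = (-2.3253, 2.8916)
  lambda* = (-6.494)
  f(x*)   = 32.512

x* = (-2.3253, 2.8916), lambda* = (-6.494)


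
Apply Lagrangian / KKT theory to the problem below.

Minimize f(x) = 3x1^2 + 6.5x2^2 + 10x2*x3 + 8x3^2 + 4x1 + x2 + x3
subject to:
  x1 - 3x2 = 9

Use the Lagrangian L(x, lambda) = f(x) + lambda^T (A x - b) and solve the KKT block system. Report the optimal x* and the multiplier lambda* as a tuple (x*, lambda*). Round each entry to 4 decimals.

Form the Lagrangian:
  L(x, lambda) = (1/2) x^T Q x + c^T x + lambda^T (A x - b)
Stationarity (grad_x L = 0): Q x + c + A^T lambda = 0.
Primal feasibility: A x = b.

This gives the KKT block system:
  [ Q   A^T ] [ x     ]   [-c ]
  [ A    0  ] [ lambda ] = [ b ]

Solving the linear system:
  x*      = (0.3889, -2.8704, 1.7315)
  lambda* = (-6.3333)
  f(x*)   = 28.7083

x* = (0.3889, -2.8704, 1.7315), lambda* = (-6.3333)


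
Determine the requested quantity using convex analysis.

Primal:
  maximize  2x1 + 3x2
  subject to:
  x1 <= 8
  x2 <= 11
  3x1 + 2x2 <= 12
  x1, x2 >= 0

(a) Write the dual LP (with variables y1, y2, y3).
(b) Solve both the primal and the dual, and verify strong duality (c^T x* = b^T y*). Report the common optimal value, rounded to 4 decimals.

The standard primal-dual pair for 'max c^T x s.t. A x <= b, x >= 0' is:
  Dual:  min b^T y  s.t.  A^T y >= c,  y >= 0.

So the dual LP is:
  minimize  8y1 + 11y2 + 12y3
  subject to:
    y1 + 3y3 >= 2
    y2 + 2y3 >= 3
    y1, y2, y3 >= 0

Solving the primal: x* = (0, 6).
  primal value c^T x* = 18.
Solving the dual: y* = (0, 0, 1.5).
  dual value b^T y* = 18.
Strong duality: c^T x* = b^T y*. Confirmed.

18


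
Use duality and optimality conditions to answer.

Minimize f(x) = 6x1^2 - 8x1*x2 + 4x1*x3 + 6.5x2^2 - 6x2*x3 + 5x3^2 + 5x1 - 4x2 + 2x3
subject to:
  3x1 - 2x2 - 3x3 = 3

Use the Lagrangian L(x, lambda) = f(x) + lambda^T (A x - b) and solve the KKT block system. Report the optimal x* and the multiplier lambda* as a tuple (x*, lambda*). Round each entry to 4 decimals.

Form the Lagrangian:
  L(x, lambda) = (1/2) x^T Q x + c^T x + lambda^T (A x - b)
Stationarity (grad_x L = 0): Q x + c + A^T lambda = 0.
Primal feasibility: A x = b.

This gives the KKT block system:
  [ Q   A^T ] [ x     ]   [-c ]
  [ A    0  ] [ lambda ] = [ b ]

Solving the linear system:
  x*      = (0.032, -0.2589, -0.7954)
  lambda* = (-1.4244)
  f(x*)   = 1.9388

x* = (0.032, -0.2589, -0.7954), lambda* = (-1.4244)


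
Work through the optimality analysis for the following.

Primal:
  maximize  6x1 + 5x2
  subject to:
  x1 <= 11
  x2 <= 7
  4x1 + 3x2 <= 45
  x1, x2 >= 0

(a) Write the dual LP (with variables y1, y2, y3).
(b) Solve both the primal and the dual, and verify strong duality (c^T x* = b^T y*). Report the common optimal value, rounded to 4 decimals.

The standard primal-dual pair for 'max c^T x s.t. A x <= b, x >= 0' is:
  Dual:  min b^T y  s.t.  A^T y >= c,  y >= 0.

So the dual LP is:
  minimize  11y1 + 7y2 + 45y3
  subject to:
    y1 + 4y3 >= 6
    y2 + 3y3 >= 5
    y1, y2, y3 >= 0

Solving the primal: x* = (6, 7).
  primal value c^T x* = 71.
Solving the dual: y* = (0, 0.5, 1.5).
  dual value b^T y* = 71.
Strong duality: c^T x* = b^T y*. Confirmed.

71


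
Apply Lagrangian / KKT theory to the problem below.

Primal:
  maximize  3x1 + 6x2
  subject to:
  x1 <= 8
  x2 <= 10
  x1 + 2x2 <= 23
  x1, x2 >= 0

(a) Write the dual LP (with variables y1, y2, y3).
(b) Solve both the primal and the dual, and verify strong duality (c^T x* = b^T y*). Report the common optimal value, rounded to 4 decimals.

The standard primal-dual pair for 'max c^T x s.t. A x <= b, x >= 0' is:
  Dual:  min b^T y  s.t.  A^T y >= c,  y >= 0.

So the dual LP is:
  minimize  8y1 + 10y2 + 23y3
  subject to:
    y1 + y3 >= 3
    y2 + 2y3 >= 6
    y1, y2, y3 >= 0

Solving the primal: x* = (3, 10).
  primal value c^T x* = 69.
Solving the dual: y* = (0, 0, 3).
  dual value b^T y* = 69.
Strong duality: c^T x* = b^T y*. Confirmed.

69


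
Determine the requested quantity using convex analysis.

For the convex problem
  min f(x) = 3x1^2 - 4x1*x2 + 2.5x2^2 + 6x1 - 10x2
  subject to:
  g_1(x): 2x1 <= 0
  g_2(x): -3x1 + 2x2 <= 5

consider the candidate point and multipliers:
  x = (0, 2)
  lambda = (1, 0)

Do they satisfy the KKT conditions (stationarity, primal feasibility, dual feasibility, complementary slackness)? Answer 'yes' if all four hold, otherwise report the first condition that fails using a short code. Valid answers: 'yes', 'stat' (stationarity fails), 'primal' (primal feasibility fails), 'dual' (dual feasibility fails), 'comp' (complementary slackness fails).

Gradient of f: grad f(x) = Q x + c = (-2, 0)
Constraint values g_i(x) = a_i^T x - b_i:
  g_1((0, 2)) = 0
  g_2((0, 2)) = -1
Stationarity residual: grad f(x) + sum_i lambda_i a_i = (0, 0)
  -> stationarity OK
Primal feasibility (all g_i <= 0): OK
Dual feasibility (all lambda_i >= 0): OK
Complementary slackness (lambda_i * g_i(x) = 0 for all i): OK

Verdict: yes, KKT holds.

yes


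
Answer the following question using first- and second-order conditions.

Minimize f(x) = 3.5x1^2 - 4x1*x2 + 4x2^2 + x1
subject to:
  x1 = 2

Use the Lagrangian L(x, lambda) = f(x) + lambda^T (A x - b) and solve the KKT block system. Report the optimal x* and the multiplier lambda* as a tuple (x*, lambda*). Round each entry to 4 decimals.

Form the Lagrangian:
  L(x, lambda) = (1/2) x^T Q x + c^T x + lambda^T (A x - b)
Stationarity (grad_x L = 0): Q x + c + A^T lambda = 0.
Primal feasibility: A x = b.

This gives the KKT block system:
  [ Q   A^T ] [ x     ]   [-c ]
  [ A    0  ] [ lambda ] = [ b ]

Solving the linear system:
  x*      = (2, 1)
  lambda* = (-11)
  f(x*)   = 12

x* = (2, 1), lambda* = (-11)


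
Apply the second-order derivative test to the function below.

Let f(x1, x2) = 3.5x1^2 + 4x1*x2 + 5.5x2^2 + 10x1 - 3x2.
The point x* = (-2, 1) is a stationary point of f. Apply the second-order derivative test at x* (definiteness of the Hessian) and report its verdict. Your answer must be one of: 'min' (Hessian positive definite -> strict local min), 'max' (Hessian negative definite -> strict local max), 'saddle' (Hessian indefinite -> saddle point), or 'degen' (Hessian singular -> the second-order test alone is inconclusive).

Compute the Hessian H = grad^2 f:
  H = [[7, 4], [4, 11]]
Verify stationarity: grad f(x*) = H x* + g = (0, 0).
Eigenvalues of H: 4.5279, 13.4721.
Both eigenvalues > 0, so H is positive definite -> x* is a strict local min.

min


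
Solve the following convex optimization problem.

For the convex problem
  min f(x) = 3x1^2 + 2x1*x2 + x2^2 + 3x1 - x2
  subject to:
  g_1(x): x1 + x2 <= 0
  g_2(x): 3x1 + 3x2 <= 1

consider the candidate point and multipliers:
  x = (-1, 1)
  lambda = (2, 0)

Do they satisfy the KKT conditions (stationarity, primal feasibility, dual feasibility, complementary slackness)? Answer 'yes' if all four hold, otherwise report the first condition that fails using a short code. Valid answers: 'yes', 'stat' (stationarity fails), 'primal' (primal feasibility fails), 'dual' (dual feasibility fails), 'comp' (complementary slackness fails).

Gradient of f: grad f(x) = Q x + c = (-1, -1)
Constraint values g_i(x) = a_i^T x - b_i:
  g_1((-1, 1)) = 0
  g_2((-1, 1)) = -1
Stationarity residual: grad f(x) + sum_i lambda_i a_i = (1, 1)
  -> stationarity FAILS
Primal feasibility (all g_i <= 0): OK
Dual feasibility (all lambda_i >= 0): OK
Complementary slackness (lambda_i * g_i(x) = 0 for all i): OK

Verdict: the first failing condition is stationarity -> stat.

stat


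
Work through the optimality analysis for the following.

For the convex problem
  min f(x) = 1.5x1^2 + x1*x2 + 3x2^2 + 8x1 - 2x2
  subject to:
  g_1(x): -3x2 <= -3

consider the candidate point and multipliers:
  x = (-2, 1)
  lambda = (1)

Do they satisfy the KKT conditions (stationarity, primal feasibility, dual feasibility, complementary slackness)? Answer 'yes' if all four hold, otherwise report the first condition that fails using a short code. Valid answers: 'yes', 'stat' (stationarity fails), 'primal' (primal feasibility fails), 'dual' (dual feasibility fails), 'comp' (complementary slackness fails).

Gradient of f: grad f(x) = Q x + c = (3, 2)
Constraint values g_i(x) = a_i^T x - b_i:
  g_1((-2, 1)) = 0
Stationarity residual: grad f(x) + sum_i lambda_i a_i = (3, -1)
  -> stationarity FAILS
Primal feasibility (all g_i <= 0): OK
Dual feasibility (all lambda_i >= 0): OK
Complementary slackness (lambda_i * g_i(x) = 0 for all i): OK

Verdict: the first failing condition is stationarity -> stat.

stat


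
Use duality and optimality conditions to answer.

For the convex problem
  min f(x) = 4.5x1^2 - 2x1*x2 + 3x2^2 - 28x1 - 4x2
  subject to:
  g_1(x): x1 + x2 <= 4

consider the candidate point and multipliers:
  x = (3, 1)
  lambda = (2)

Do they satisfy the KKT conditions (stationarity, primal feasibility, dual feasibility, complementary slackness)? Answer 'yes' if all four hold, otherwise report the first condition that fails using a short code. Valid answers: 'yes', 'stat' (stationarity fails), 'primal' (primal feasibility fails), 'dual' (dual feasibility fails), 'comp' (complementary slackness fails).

Gradient of f: grad f(x) = Q x + c = (-3, -4)
Constraint values g_i(x) = a_i^T x - b_i:
  g_1((3, 1)) = 0
Stationarity residual: grad f(x) + sum_i lambda_i a_i = (-1, -2)
  -> stationarity FAILS
Primal feasibility (all g_i <= 0): OK
Dual feasibility (all lambda_i >= 0): OK
Complementary slackness (lambda_i * g_i(x) = 0 for all i): OK

Verdict: the first failing condition is stationarity -> stat.

stat
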